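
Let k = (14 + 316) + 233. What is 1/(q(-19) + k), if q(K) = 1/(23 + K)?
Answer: 4/2253 ≈ 0.0017754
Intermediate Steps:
k = 563 (k = 330 + 233 = 563)
1/(q(-19) + k) = 1/(1/(23 - 19) + 563) = 1/(1/4 + 563) = 1/(2253/4) = 4/2253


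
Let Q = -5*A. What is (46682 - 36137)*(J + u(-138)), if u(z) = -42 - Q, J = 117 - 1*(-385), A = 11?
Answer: 5430675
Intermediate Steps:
Q = -55 (Q = -5*11 = -55)
J = 502 (J = 117 + 385 = 502)
u(z) = 13 (u(z) = -42 - 1*(-55) = -42 + 55 = 13)
(46682 - 36137)*(J + u(-138)) = (46682 - 36137)*(502 + 13) = 10545*515 = 5430675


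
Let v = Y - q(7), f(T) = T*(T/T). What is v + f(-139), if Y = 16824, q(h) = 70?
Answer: 16615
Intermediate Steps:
f(T) = T (f(T) = T*1 = T)
v = 16754 (v = 16824 - 1*70 = 16824 - 70 = 16754)
v + f(-139) = 16754 - 139 = 16615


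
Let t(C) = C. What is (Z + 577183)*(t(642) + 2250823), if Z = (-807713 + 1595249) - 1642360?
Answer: -625098994065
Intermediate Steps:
Z = -854824 (Z = 787536 - 1642360 = -854824)
(Z + 577183)*(t(642) + 2250823) = (-854824 + 577183)*(642 + 2250823) = -277641*2251465 = -625098994065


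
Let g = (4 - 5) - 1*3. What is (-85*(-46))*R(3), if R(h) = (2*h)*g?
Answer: -93840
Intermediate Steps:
g = -4 (g = -1 - 3 = -4)
R(h) = -8*h (R(h) = (2*h)*(-4) = -8*h)
(-85*(-46))*R(3) = (-85*(-46))*(-8*3) = 3910*(-24) = -93840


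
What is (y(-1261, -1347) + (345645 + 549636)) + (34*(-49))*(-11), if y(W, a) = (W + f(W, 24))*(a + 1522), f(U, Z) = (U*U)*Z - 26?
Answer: 6679196582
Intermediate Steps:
f(U, Z) = -26 + Z*U² (f(U, Z) = U²*Z - 26 = Z*U² - 26 = -26 + Z*U²)
y(W, a) = (1522 + a)*(-26 + W + 24*W²) (y(W, a) = (W + (-26 + 24*W²))*(a + 1522) = (-26 + W + 24*W²)*(1522 + a) = (1522 + a)*(-26 + W + 24*W²))
(y(-1261, -1347) + (345645 + 549636)) + (34*(-49))*(-11) = ((-39572 + 1522*(-1261) + 36528*(-1261)² - 1261*(-1347) + 2*(-1347)*(-13 + 12*(-1261)²)) + (345645 + 549636)) + (34*(-49))*(-11) = ((-39572 - 1919242 + 36528*1590121 + 1698567 + 2*(-1347)*(-13 + 12*1590121)) + 895281) - 1666*(-11) = ((-39572 - 1919242 + 58083939888 + 1698567 + 2*(-1347)*(-13 + 19081452)) + 895281) + 18326 = ((-39572 - 1919242 + 58083939888 + 1698567 + 2*(-1347)*19081439) + 895281) + 18326 = ((-39572 - 1919242 + 58083939888 + 1698567 - 51405396666) + 895281) + 18326 = (6678282975 + 895281) + 18326 = 6679178256 + 18326 = 6679196582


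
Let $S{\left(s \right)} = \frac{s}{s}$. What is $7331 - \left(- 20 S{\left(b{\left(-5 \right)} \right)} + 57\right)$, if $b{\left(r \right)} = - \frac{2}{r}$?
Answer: $7294$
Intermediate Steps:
$S{\left(s \right)} = 1$
$7331 - \left(- 20 S{\left(b{\left(-5 \right)} \right)} + 57\right) = 7331 - \left(\left(-20\right) 1 + 57\right) = 7331 - \left(-20 + 57\right) = 7331 - 37 = 7294$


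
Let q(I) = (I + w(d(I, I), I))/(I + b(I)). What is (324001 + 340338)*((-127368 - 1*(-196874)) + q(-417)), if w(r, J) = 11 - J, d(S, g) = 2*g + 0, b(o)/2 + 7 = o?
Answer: 5310187187071/115 ≈ 4.6176e+10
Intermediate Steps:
b(o) = -14 + 2*o
d(S, g) = 2*g
q(I) = 11/(-14 + 3*I) (q(I) = (I + (11 - I))/(I + (-14 + 2*I)) = 11/(-14 + 3*I))
(324001 + 340338)*((-127368 - 1*(-196874)) + q(-417)) = (324001 + 340338)*((-127368 - 1*(-196874)) + 11/(-14 + 3*(-417))) = 664339*((-127368 + 196874) + 11/(-14 - 1251)) = 664339*(69506 + 11/(-1265)) = 664339*(69506 + 11*(-1/1265)) = 664339*(69506 - 1/115) = 664339*(7993189/115) = 5310187187071/115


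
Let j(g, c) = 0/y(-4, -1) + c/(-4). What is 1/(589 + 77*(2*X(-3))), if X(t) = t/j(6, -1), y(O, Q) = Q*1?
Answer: -1/1259 ≈ -0.00079428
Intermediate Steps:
y(O, Q) = Q
j(g, c) = -c/4 (j(g, c) = 0/(-1) + c/(-4) = 0*(-1) + c*(-1/4) = 0 - c/4 = -c/4)
X(t) = 4*t (X(t) = t/((-1/4*(-1))) = t/(1/4) = t*4 = 4*t)
1/(589 + 77*(2*X(-3))) = 1/(589 + 77*(2*(4*(-3)))) = 1/(589 + 77*(2*(-12))) = 1/(589 + 77*(-24)) = 1/(589 - 1848) = 1/(-1259) = -1/1259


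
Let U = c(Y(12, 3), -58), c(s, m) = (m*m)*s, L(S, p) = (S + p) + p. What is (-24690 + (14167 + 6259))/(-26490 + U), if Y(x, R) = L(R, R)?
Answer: -2132/1893 ≈ -1.1263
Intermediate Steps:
L(S, p) = S + 2*p
Y(x, R) = 3*R (Y(x, R) = R + 2*R = 3*R)
c(s, m) = s*m² (c(s, m) = m²*s = s*m²)
U = 30276 (U = (3*3)*(-58)² = 9*3364 = 30276)
(-24690 + (14167 + 6259))/(-26490 + U) = (-24690 + (14167 + 6259))/(-26490 + 30276) = (-24690 + 20426)/3786 = -4264*1/3786 = -2132/1893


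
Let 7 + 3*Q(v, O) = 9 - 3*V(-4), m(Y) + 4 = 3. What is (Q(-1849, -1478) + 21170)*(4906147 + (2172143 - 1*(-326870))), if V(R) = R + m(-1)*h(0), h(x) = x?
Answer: 470405383840/3 ≈ 1.5680e+11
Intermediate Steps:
m(Y) = -1 (m(Y) = -4 + 3 = -1)
V(R) = R (V(R) = R - 1*0 = R + 0 = R)
Q(v, O) = 14/3 (Q(v, O) = -7/3 + (9 - 3*(-4))/3 = -7/3 + (9 + 12)/3 = -7/3 + (1/3)*21 = -7/3 + 7 = 14/3)
(Q(-1849, -1478) + 21170)*(4906147 + (2172143 - 1*(-326870))) = (14/3 + 21170)*(4906147 + (2172143 - 1*(-326870))) = 63524*(4906147 + (2172143 + 326870))/3 = 63524*(4906147 + 2499013)/3 = (63524/3)*7405160 = 470405383840/3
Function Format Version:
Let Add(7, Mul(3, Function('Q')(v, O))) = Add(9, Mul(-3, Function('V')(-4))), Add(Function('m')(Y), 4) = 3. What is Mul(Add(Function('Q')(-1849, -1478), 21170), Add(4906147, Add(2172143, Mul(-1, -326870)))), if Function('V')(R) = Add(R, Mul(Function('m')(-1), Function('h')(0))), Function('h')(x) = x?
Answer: Rational(470405383840, 3) ≈ 1.5680e+11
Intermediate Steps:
Function('m')(Y) = -1 (Function('m')(Y) = Add(-4, 3) = -1)
Function('V')(R) = R (Function('V')(R) = Add(R, Mul(-1, 0)) = Add(R, 0) = R)
Function('Q')(v, O) = Rational(14, 3) (Function('Q')(v, O) = Add(Rational(-7, 3), Mul(Rational(1, 3), Add(9, Mul(-3, -4)))) = Add(Rational(-7, 3), Mul(Rational(1, 3), Add(9, 12))) = Add(Rational(-7, 3), Mul(Rational(1, 3), 21)) = Add(Rational(-7, 3), 7) = Rational(14, 3))
Mul(Add(Function('Q')(-1849, -1478), 21170), Add(4906147, Add(2172143, Mul(-1, -326870)))) = Mul(Add(Rational(14, 3), 21170), Add(4906147, Add(2172143, Mul(-1, -326870)))) = Mul(Rational(63524, 3), Add(4906147, Add(2172143, 326870))) = Mul(Rational(63524, 3), Add(4906147, 2499013)) = Mul(Rational(63524, 3), 7405160) = Rational(470405383840, 3)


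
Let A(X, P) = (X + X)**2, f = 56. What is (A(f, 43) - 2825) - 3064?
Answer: 6655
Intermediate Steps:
A(X, P) = 4*X**2 (A(X, P) = (2*X)**2 = 4*X**2)
(A(f, 43) - 2825) - 3064 = (4*56**2 - 2825) - 3064 = (4*3136 - 2825) - 3064 = (12544 - 2825) - 3064 = 9719 - 3064 = 6655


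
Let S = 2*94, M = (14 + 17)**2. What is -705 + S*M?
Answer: 179963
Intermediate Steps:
M = 961 (M = 31**2 = 961)
S = 188
-705 + S*M = -705 + 188*961 = -705 + 180668 = 179963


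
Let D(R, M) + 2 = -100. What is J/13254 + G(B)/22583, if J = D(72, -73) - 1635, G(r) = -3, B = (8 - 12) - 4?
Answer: -13088811/99771694 ≈ -0.13119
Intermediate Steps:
D(R, M) = -102 (D(R, M) = -2 - 100 = -102)
B = -8 (B = -4 - 4 = -8)
J = -1737 (J = -102 - 1635 = -1737)
J/13254 + G(B)/22583 = -1737/13254 - 3/22583 = -1737*1/13254 - 3*1/22583 = -579/4418 - 3/22583 = -13088811/99771694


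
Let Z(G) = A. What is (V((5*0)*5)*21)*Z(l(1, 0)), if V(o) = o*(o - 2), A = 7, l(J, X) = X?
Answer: 0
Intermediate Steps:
Z(G) = 7
V(o) = o*(-2 + o)
(V((5*0)*5)*21)*Z(l(1, 0)) = ((((5*0)*5)*(-2 + (5*0)*5))*21)*7 = (((0*5)*(-2 + 0*5))*21)*7 = ((0*(-2 + 0))*21)*7 = ((0*(-2))*21)*7 = (0*21)*7 = 0*7 = 0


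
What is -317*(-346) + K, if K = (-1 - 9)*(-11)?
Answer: 109792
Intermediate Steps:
K = 110 (K = -10*(-11) = 110)
-317*(-346) + K = -317*(-346) + 110 = 109682 + 110 = 109792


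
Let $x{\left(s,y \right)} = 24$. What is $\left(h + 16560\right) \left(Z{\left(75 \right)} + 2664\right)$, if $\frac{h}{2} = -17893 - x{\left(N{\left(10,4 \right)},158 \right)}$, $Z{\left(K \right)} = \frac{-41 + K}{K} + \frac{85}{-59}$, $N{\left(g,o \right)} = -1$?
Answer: $- \frac{227121558694}{4425} \approx -5.1327 \cdot 10^{7}$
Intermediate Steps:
$Z{\left(K \right)} = - \frac{85}{59} + \frac{-41 + K}{K}$ ($Z{\left(K \right)} = \frac{-41 + K}{K} + 85 \left(- \frac{1}{59}\right) = \frac{-41 + K}{K} - \frac{85}{59} = - \frac{85}{59} + \frac{-41 + K}{K}$)
$h = -35834$ ($h = 2 \left(-17893 - 24\right) = 2 \left(-17917\right) = -35834$)
$\left(h + 16560\right) \left(Z{\left(75 \right)} + 2664\right) = \left(-35834 + 16560\right) \left(\left(- \frac{26}{59} - \frac{41}{75}\right) + 2664\right) = - 19274 \left(\left(- \frac{26}{59} - \frac{41}{75}\right) + 2664\right) = - 19274 \left(- \frac{4369}{4425} + 2664\right) = \left(-19274\right) \frac{11783831}{4425} = - \frac{227121558694}{4425}$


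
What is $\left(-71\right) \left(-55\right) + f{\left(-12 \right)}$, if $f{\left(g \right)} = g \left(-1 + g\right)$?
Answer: $4061$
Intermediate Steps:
$\left(-71\right) \left(-55\right) + f{\left(-12 \right)} = \left(-71\right) \left(-55\right) - 12 \left(-1 - 12\right) = 3905 - -156 = 3905 + 156 = 4061$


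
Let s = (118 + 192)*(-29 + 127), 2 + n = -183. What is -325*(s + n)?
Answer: -9813375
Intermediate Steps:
n = -185 (n = -2 - 183 = -185)
s = 30380 (s = 310*98 = 30380)
-325*(s + n) = -325*(30380 - 185) = -325*30195 = -9813375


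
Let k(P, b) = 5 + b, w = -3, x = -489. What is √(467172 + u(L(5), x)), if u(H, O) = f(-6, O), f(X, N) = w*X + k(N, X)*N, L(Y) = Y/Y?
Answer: √467679 ≈ 683.87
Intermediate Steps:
L(Y) = 1
f(X, N) = -3*X + N*(5 + X) (f(X, N) = -3*X + (5 + X)*N = -3*X + N*(5 + X))
u(H, O) = 18 - O (u(H, O) = -3*(-6) + O*(5 - 6) = 18 + O*(-1) = 18 - O)
√(467172 + u(L(5), x)) = √(467172 + (18 - 1*(-489))) = √(467172 + (18 + 489)) = √(467172 + 507) = √467679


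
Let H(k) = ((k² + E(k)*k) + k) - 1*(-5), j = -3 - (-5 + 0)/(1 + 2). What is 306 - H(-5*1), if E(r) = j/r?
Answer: 847/3 ≈ 282.33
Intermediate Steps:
j = -4/3 (j = -3 - (-5)/3 = -3 - 1*(-5/3) = -3 + 5/3 = -4/3 ≈ -1.3333)
E(r) = -4/(3*r)
H(k) = 11/3 + k + k² (H(k) = ((k² + (-4/(3*k))*k) + k) - 1*(-5) = ((k² - 4/3) + k) + 5 = ((-4/3 + k²) + k) + 5 = (-4/3 + k + k²) + 5 = 11/3 + k + k²)
306 - H(-5*1) = 306 - (11/3 - 5*1 + (-5*1)²) = 306 - (11/3 - 5 + (-5)²) = 306 - (11/3 - 5 + 25) = 306 - 1*71/3 = 306 - 71/3 = 847/3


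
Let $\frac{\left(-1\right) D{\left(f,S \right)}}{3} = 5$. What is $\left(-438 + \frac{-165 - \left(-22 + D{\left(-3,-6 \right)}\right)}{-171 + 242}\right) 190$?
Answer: $- \frac{5932940}{71} \approx -83563.0$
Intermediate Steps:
$D{\left(f,S \right)} = -15$ ($D{\left(f,S \right)} = \left(-3\right) 5 = -15$)
$\left(-438 + \frac{-165 - \left(-22 + D{\left(-3,-6 \right)}\right)}{-171 + 242}\right) 190 = \left(-438 + \frac{-165 + \left(22 - -15\right)}{-171 + 242}\right) 190 = \left(-438 + \frac{-165 + \left(22 + 15\right)}{71}\right) 190 = \left(-438 + \left(-165 + 37\right) \frac{1}{71}\right) 190 = \left(-438 - \frac{128}{71}\right) 190 = \left(- \frac{31226}{71}\right) 190 = - \frac{5932940}{71}$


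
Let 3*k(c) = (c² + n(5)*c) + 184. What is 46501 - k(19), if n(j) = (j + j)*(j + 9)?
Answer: 136298/3 ≈ 45433.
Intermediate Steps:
n(j) = 2*j*(9 + j) (n(j) = (2*j)*(9 + j) = 2*j*(9 + j))
k(c) = 184/3 + c²/3 + 140*c/3 (k(c) = ((c² + (2*5*(9 + 5))*c) + 184)/3 = ((c² + (2*5*14)*c) + 184)/3 = ((c² + 140*c) + 184)/3 = (184 + c² + 140*c)/3 = 184/3 + c²/3 + 140*c/3)
46501 - k(19) = 46501 - (184/3 + (⅓)*19² + (140/3)*19) = 46501 - (184/3 + (⅓)*361 + 2660/3) = 46501 - (184/3 + 361/3 + 2660/3) = 46501 - 1*3205/3 = 46501 - 3205/3 = 136298/3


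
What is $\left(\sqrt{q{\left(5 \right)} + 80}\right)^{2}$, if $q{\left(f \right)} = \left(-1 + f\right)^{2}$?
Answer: $96$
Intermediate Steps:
$\left(\sqrt{q{\left(5 \right)} + 80}\right)^{2} = \left(\sqrt{\left(-1 + 5\right)^{2} + 80}\right)^{2} = \left(\sqrt{4^{2} + 80}\right)^{2} = \left(\sqrt{16 + 80}\right)^{2} = \left(\sqrt{96}\right)^{2} = \left(4 \sqrt{6}\right)^{2} = 96$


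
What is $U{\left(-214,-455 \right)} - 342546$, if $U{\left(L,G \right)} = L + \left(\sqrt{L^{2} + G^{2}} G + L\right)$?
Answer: $-342974 - 455 \sqrt{252821} \approx -5.7175 \cdot 10^{5}$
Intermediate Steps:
$U{\left(L,G \right)} = 2 L + G \sqrt{G^{2} + L^{2}}$ ($U{\left(L,G \right)} = L + \left(\sqrt{G^{2} + L^{2}} G + L\right) = L + \left(G \sqrt{G^{2} + L^{2}} + L\right) = L + \left(L + G \sqrt{G^{2} + L^{2}}\right) = 2 L + G \sqrt{G^{2} + L^{2}}$)
$U{\left(-214,-455 \right)} - 342546 = \left(2 \left(-214\right) - 455 \sqrt{\left(-455\right)^{2} + \left(-214\right)^{2}}\right) - 342546 = \left(-428 - 455 \sqrt{207025 + 45796}\right) - 342546 = \left(-428 - 455 \sqrt{252821}\right) - 342546 = -342974 - 455 \sqrt{252821}$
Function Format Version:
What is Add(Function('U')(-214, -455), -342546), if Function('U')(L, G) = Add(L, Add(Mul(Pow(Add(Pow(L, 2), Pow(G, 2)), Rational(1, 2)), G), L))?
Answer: Add(-342974, Mul(-455, Pow(252821, Rational(1, 2)))) ≈ -5.7175e+5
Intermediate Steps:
Function('U')(L, G) = Add(Mul(2, L), Mul(G, Pow(Add(Pow(G, 2), Pow(L, 2)), Rational(1, 2)))) (Function('U')(L, G) = Add(L, Add(Mul(Pow(Add(Pow(G, 2), Pow(L, 2)), Rational(1, 2)), G), L)) = Add(L, Add(Mul(G, Pow(Add(Pow(G, 2), Pow(L, 2)), Rational(1, 2))), L)) = Add(L, Add(L, Mul(G, Pow(Add(Pow(G, 2), Pow(L, 2)), Rational(1, 2))))) = Add(Mul(2, L), Mul(G, Pow(Add(Pow(G, 2), Pow(L, 2)), Rational(1, 2)))))
Add(Function('U')(-214, -455), -342546) = Add(Add(Mul(2, -214), Mul(-455, Pow(Add(Pow(-455, 2), Pow(-214, 2)), Rational(1, 2)))), -342546) = Add(Add(-428, Mul(-455, Pow(Add(207025, 45796), Rational(1, 2)))), -342546) = Add(Add(-428, Mul(-455, Pow(252821, Rational(1, 2)))), -342546) = Add(-342974, Mul(-455, Pow(252821, Rational(1, 2))))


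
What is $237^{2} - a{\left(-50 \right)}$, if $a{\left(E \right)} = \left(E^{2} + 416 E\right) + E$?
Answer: $74519$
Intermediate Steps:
$a{\left(E \right)} = E^{2} + 417 E$
$237^{2} - a{\left(-50 \right)} = 237^{2} - - 50 \left(417 - 50\right) = 56169 - \left(-50\right) 367 = 56169 - -18350 = 56169 + 18350 = 74519$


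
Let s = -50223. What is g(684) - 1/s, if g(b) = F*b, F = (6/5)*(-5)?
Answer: -206115191/50223 ≈ -4104.0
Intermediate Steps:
F = -6 (F = (6*(1/5))*(-5) = (6/5)*(-5) = -6)
g(b) = -6*b
g(684) - 1/s = -6*684 - 1/(-50223) = -4104 - 1*(-1/50223) = -4104 + 1/50223 = -206115191/50223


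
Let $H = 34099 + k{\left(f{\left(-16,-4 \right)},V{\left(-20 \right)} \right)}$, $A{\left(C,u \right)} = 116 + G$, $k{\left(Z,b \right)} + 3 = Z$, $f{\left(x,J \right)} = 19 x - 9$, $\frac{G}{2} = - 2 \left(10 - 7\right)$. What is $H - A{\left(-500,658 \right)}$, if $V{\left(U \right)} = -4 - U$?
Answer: $33679$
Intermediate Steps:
$G = -12$ ($G = 2 \left(- 2 \left(10 - 7\right)\right) = 2 \left(\left(-2\right) 3\right) = 2 \left(-6\right) = -12$)
$f{\left(x,J \right)} = -9 + 19 x$
$k{\left(Z,b \right)} = -3 + Z$
$A{\left(C,u \right)} = 104$ ($A{\left(C,u \right)} = 116 - 12 = 104$)
$H = 33783$ ($H = 34099 + \left(-3 + \left(-9 + 19 \left(-16\right)\right)\right) = 34099 - 316 = 33783$)
$H - A{\left(-500,658 \right)} = 33783 - 104 = 33679$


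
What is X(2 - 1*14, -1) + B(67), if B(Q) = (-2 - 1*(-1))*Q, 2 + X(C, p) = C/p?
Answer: -57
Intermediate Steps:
X(C, p) = -2 + C/p
B(Q) = -Q (B(Q) = (-2 + 1)*Q = -Q)
X(2 - 1*14, -1) + B(67) = (-2 + (2 - 1*14)/(-1)) - 1*67 = (-2 + (2 - 14)*(-1)) - 67 = (-2 - 12*(-1)) - 67 = (-2 + 12) - 67 = 10 - 67 = -57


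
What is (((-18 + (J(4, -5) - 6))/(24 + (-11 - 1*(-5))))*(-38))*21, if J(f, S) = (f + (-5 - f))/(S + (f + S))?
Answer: 18487/18 ≈ 1027.1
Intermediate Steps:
J(f, S) = -5/(f + 2*S) (J(f, S) = -5/(S + (S + f)) = -5/(f + 2*S))
(((-18 + (J(4, -5) - 6))/(24 + (-11 - 1*(-5))))*(-38))*21 = (((-18 + (-5/(4 + 2*(-5)) - 6))/(24 + (-11 - 1*(-5))))*(-38))*21 = (((-18 + (-5/(4 - 10) - 6))/(24 + (-11 + 5)))*(-38))*21 = (((-18 + (-5/(-6) - 6))/(24 - 6))*(-38))*21 = (((-18 + (-5*(-⅙) - 6))/18)*(-38))*21 = (((-18 + (⅚ - 6))*(1/18))*(-38))*21 = (((-18 - 31/6)*(1/18))*(-38))*21 = (-139/6*1/18*(-38))*21 = -139/108*(-38)*21 = (2641/54)*21 = 18487/18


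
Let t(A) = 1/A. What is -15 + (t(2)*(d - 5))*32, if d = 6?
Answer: 1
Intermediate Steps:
t(A) = 1/A
-15 + (t(2)*(d - 5))*32 = -15 + ((6 - 5)/2)*32 = -15 + ((½)*1)*32 = -15 + (½)*32 = -15 + 16 = 1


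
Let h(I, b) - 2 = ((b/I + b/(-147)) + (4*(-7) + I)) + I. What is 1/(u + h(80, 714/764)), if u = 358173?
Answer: 213920/76649034579 ≈ 2.7909e-6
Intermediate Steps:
h(I, b) = -26 + 2*I - b/147 + b/I (h(I, b) = 2 + (((b/I + b/(-147)) + (4*(-7) + I)) + I) = 2 + (((b/I + b*(-1/147)) + (-28 + I)) + I) = 2 + (((b/I - b/147) + (-28 + I)) + I) = 2 + (((-b/147 + b/I) + (-28 + I)) + I) = 2 + ((-28 + I - b/147 + b/I) + I) = 2 + (-28 + 2*I - b/147 + b/I) = -26 + 2*I - b/147 + b/I)
1/(u + h(80, 714/764)) = 1/(358173 + (-26 + 2*80 - 34/(7*764) + (714/764)/80)) = 1/(358173 + (-26 + 160 - 34/(7*764) + (714*(1/764))*(1/80))) = 1/(358173 + (-26 + 160 - 1/147*357/382 + (357/382)*(1/80))) = 1/(358173 + (-26 + 160 - 17/2674 + 357/30560)) = 1/(358173 + 28666419/213920) = 1/(76649034579/213920) = 213920/76649034579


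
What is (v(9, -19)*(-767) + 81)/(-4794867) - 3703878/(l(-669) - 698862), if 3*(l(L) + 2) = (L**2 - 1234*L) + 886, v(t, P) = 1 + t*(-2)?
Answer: 53268014683798/3944252799333 ≈ 13.505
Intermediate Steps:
v(t, P) = 1 - 2*t
l(L) = 880/3 - 1234*L/3 + L**2/3 (l(L) = -2 + ((L**2 - 1234*L) + 886)/3 = -2 + (886 + L**2 - 1234*L)/3 = -2 + (886/3 - 1234*L/3 + L**2/3) = 880/3 - 1234*L/3 + L**2/3)
(v(9, -19)*(-767) + 81)/(-4794867) - 3703878/(l(-669) - 698862) = ((1 - 2*9)*(-767) + 81)/(-4794867) - 3703878/((880/3 - 1234/3*(-669) + (1/3)*(-669)**2) - 698862) = ((1 - 18)*(-767) + 81)*(-1/4794867) - 3703878/((880/3 + 275182 + (1/3)*447561) - 698862) = (-17*(-767) + 81)*(-1/4794867) - 3703878/((880/3 + 275182 + 149187) - 698862) = (13039 + 81)*(-1/4794867) - 3703878/(1273987/3 - 698862) = 13120*(-1/4794867) - 3703878/(-822599/3) = -13120/4794867 - 3703878*(-3/822599) = -13120/4794867 + 11111634/822599 = 53268014683798/3944252799333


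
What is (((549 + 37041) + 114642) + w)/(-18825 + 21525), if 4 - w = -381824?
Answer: 989/5 ≈ 197.80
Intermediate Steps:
w = 381828 (w = 4 - 1*(-381824) = 4 + 381824 = 381828)
(((549 + 37041) + 114642) + w)/(-18825 + 21525) = (((549 + 37041) + 114642) + 381828)/(-18825 + 21525) = ((37590 + 114642) + 381828)/2700 = (152232 + 381828)*(1/2700) = 534060*(1/2700) = 989/5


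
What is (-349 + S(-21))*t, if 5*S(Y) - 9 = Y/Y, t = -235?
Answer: 81545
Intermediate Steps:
S(Y) = 2 (S(Y) = 9/5 + (Y/Y)/5 = 9/5 + (⅕)*1 = 9/5 + ⅕ = 2)
(-349 + S(-21))*t = (-349 + 2)*(-235) = -347*(-235) = 81545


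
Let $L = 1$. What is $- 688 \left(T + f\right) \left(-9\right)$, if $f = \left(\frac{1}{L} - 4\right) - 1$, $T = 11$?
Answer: $43344$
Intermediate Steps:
$f = -4$ ($f = \left(1^{-1} - 4\right) - 1 = \left(1 - 4\right) - 1 = -3 - 1 = -4$)
$- 688 \left(T + f\right) \left(-9\right) = - 688 \left(11 - 4\right) \left(-9\right) = - 688 \cdot 7 \left(-9\right) = \left(-688\right) \left(-63\right) = 43344$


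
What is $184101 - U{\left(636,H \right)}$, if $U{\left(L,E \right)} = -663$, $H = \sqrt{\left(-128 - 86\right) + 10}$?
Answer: $184764$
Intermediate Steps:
$H = 2 i \sqrt{51}$ ($H = \sqrt{-214 + 10} = \sqrt{-204} = 2 i \sqrt{51} \approx 14.283 i$)
$184101 - U{\left(636,H \right)} = 184101 - -663 = 184101 + 663 = 184764$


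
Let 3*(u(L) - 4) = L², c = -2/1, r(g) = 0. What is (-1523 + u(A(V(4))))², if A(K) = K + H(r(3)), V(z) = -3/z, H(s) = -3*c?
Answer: 583560649/256 ≈ 2.2795e+6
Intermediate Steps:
c = -2 (c = -2*1 = -2)
H(s) = 6 (H(s) = -3*(-2) = 6)
A(K) = 6 + K (A(K) = K + 6 = 6 + K)
u(L) = 4 + L²/3
(-1523 + u(A(V(4))))² = (-1523 + (4 + (6 - 3/4)²/3))² = (-1523 + (4 + (6 - 3*¼)²/3))² = (-1523 + (4 + (6 - ¾)²/3))² = (-1523 + (4 + (21/4)²/3))² = (-1523 + (4 + (⅓)*(441/16)))² = (-1523 + (4 + 147/16))² = (-1523 + 211/16)² = (-24157/16)² = 583560649/256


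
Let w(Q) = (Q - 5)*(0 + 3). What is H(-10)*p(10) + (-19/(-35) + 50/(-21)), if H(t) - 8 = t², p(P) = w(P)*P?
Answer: 1700807/105 ≈ 16198.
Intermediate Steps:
w(Q) = -15 + 3*Q (w(Q) = (-5 + Q)*3 = -15 + 3*Q)
p(P) = P*(-15 + 3*P) (p(P) = (-15 + 3*P)*P = P*(-15 + 3*P))
H(t) = 8 + t²
H(-10)*p(10) + (-19/(-35) + 50/(-21)) = (8 + (-10)²)*(3*10*(-5 + 10)) + (-19/(-35) + 50/(-21)) = (8 + 100)*(3*10*5) + (-19*(-1/35) + 50*(-1/21)) = 108*150 + (19/35 - 50/21) = 16200 - 193/105 = 1700807/105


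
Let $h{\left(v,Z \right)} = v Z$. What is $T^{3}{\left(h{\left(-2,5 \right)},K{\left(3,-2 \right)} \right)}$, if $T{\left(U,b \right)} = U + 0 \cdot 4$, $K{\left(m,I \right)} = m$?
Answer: $-1000$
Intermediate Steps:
$h{\left(v,Z \right)} = Z v$
$T{\left(U,b \right)} = U$ ($T{\left(U,b \right)} = U + 0 = U$)
$T^{3}{\left(h{\left(-2,5 \right)},K{\left(3,-2 \right)} \right)} = \left(5 \left(-2\right)\right)^{3} = \left(-10\right)^{3} = -1000$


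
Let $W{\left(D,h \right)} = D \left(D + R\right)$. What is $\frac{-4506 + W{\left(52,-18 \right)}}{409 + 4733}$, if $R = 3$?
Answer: $- \frac{823}{2571} \approx -0.32011$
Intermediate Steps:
$W{\left(D,h \right)} = D \left(3 + D\right)$ ($W{\left(D,h \right)} = D \left(D + 3\right) = D \left(3 + D\right)$)
$\frac{-4506 + W{\left(52,-18 \right)}}{409 + 4733} = \frac{-4506 + 52 \left(3 + 52\right)}{409 + 4733} = \frac{-4506 + 52 \cdot 55}{5142} = \left(-4506 + 2860\right) \frac{1}{5142} = \left(-1646\right) \frac{1}{5142} = - \frac{823}{2571}$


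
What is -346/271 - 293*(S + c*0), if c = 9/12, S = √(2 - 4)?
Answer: -346/271 - 293*I*√2 ≈ -1.2768 - 414.36*I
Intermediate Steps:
S = I*√2 (S = √(-2) = I*√2 ≈ 1.4142*I)
c = ¾ (c = 9*(1/12) = ¾ ≈ 0.75000)
-346/271 - 293*(S + c*0) = -346/271 - 293*(I*√2 + (¾)*0) = -346*1/271 - 293*(I*√2 + 0) = -346/271 - 293*I*√2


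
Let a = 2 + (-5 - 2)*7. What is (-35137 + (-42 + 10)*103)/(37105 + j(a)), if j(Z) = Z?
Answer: -38433/37058 ≈ -1.0371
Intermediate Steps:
a = -47 (a = 2 - 7*7 = 2 - 49 = -47)
(-35137 + (-42 + 10)*103)/(37105 + j(a)) = (-35137 + (-42 + 10)*103)/(37105 - 47) = (-35137 - 32*103)/37058 = (-35137 - 3296)*(1/37058) = -38433*1/37058 = -38433/37058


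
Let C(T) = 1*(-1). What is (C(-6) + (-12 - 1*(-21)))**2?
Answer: 64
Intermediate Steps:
C(T) = -1
(C(-6) + (-12 - 1*(-21)))**2 = (-1 + (-12 - 1*(-21)))**2 = (-1 + (-12 + 21))**2 = (-1 + 9)**2 = 8**2 = 64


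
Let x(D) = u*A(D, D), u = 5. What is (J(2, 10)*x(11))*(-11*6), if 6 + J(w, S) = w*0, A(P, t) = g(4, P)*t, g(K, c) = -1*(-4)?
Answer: 87120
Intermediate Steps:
g(K, c) = 4
A(P, t) = 4*t
J(w, S) = -6 (J(w, S) = -6 + w*0 = -6 + 0 = -6)
x(D) = 20*D (x(D) = 5*(4*D) = 20*D)
(J(2, 10)*x(11))*(-11*6) = (-120*11)*(-11*6) = -6*220*(-66) = -1320*(-66) = 87120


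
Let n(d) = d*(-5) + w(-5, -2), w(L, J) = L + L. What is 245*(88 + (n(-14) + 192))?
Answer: 83300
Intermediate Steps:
w(L, J) = 2*L
n(d) = -10 - 5*d (n(d) = d*(-5) + 2*(-5) = -5*d - 10 = -10 - 5*d)
245*(88 + (n(-14) + 192)) = 245*(88 + ((-10 - 5*(-14)) + 192)) = 245*(88 + ((-10 + 70) + 192)) = 245*(88 + (60 + 192)) = 245*(88 + 252) = 245*340 = 83300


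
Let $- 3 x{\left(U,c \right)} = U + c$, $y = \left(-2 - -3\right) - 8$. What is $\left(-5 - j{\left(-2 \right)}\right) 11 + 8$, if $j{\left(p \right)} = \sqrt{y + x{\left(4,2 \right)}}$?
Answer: $-47 - 33 i \approx -47.0 - 33.0 i$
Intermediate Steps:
$y = -7$ ($y = \left(-2 + 3\right) - 8 = 1 - 8 = -7$)
$x{\left(U,c \right)} = - \frac{U}{3} - \frac{c}{3}$ ($x{\left(U,c \right)} = - \frac{U + c}{3} = - \frac{U}{3} - \frac{c}{3}$)
$j{\left(p \right)} = 3 i$ ($j{\left(p \right)} = \sqrt{-7 - 2} = \sqrt{-9} = 3 i$)
$\left(-5 - j{\left(-2 \right)}\right) 11 + 8 = \left(-5 - 3 i\right) 11 + 8 = \left(-55 - 33 i\right) + 8 = -47 - 33 i$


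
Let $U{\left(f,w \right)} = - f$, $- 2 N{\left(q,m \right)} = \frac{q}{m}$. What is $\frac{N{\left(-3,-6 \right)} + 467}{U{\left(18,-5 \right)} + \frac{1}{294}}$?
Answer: $- \frac{274449}{10582} \approx -25.935$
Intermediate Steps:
$N{\left(q,m \right)} = - \frac{q}{2 m}$ ($N{\left(q,m \right)} = - \frac{q \frac{1}{m}}{2} = - \frac{q}{2 m}$)
$\frac{N{\left(-3,-6 \right)} + 467}{U{\left(18,-5 \right)} + \frac{1}{294}} = \frac{\left(- \frac{1}{2}\right) \left(-3\right) \frac{1}{-6} + 467}{\left(-1\right) 18 + \frac{1}{294}} = \frac{\left(- \frac{1}{2}\right) \left(-3\right) \left(- \frac{1}{6}\right) + 467}{-18 + \frac{1}{294}} = \frac{- \frac{1}{4} + 467}{- \frac{5291}{294}} = \frac{1867}{4} \left(- \frac{294}{5291}\right) = - \frac{274449}{10582}$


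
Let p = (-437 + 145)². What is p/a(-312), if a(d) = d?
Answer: -10658/39 ≈ -273.28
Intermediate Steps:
p = 85264 (p = (-292)² = 85264)
p/a(-312) = 85264/(-312) = 85264*(-1/312) = -10658/39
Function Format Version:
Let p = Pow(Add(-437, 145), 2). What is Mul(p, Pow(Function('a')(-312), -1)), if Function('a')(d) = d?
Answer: Rational(-10658, 39) ≈ -273.28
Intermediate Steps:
p = 85264 (p = Pow(-292, 2) = 85264)
Mul(p, Pow(Function('a')(-312), -1)) = Mul(85264, Pow(-312, -1)) = Mul(85264, Rational(-1, 312)) = Rational(-10658, 39)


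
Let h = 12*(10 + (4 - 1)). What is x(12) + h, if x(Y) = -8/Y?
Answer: 466/3 ≈ 155.33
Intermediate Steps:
h = 156 (h = 12*(10 + 3) = 12*13 = 156)
x(12) + h = -8/12 + 156 = -8*1/12 + 156 = -2/3 + 156 = 466/3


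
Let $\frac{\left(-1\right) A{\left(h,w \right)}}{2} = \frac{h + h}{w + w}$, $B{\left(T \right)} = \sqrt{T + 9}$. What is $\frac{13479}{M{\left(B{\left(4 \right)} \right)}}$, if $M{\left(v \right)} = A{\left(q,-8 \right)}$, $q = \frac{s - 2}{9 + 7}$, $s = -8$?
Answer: $- \frac{431328}{5} \approx -86266.0$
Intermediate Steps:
$q = - \frac{5}{8}$ ($q = \frac{-8 - 2}{9 + 7} = - \frac{10}{16} = \left(-10\right) \frac{1}{16} = - \frac{5}{8} \approx -0.625$)
$B{\left(T \right)} = \sqrt{9 + T}$
$A{\left(h,w \right)} = - \frac{2 h}{w}$ ($A{\left(h,w \right)} = - 2 \frac{h + h}{w + w} = - 2 \frac{2 h}{2 w} = - 2 \cdot 2 h \frac{1}{2 w} = - 2 \frac{h}{w} = - \frac{2 h}{w}$)
$M{\left(v \right)} = - \frac{5}{32}$ ($M{\left(v \right)} = \left(-2\right) \left(- \frac{5}{8}\right) \frac{1}{-8} = \left(-2\right) \left(- \frac{5}{8}\right) \left(- \frac{1}{8}\right) = - \frac{5}{32}$)
$\frac{13479}{M{\left(B{\left(4 \right)} \right)}} = \frac{13479}{- \frac{5}{32}} = 13479 \left(- \frac{32}{5}\right) = - \frac{431328}{5}$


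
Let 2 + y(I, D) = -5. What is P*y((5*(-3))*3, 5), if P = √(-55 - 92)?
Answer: -49*I*√3 ≈ -84.87*I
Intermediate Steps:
y(I, D) = -7 (y(I, D) = -2 - 5 = -7)
P = 7*I*√3 (P = √(-147) = 7*I*√3 ≈ 12.124*I)
P*y((5*(-3))*3, 5) = (7*I*√3)*(-7) = -49*I*√3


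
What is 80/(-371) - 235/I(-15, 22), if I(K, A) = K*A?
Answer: 12157/24486 ≈ 0.49649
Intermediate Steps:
I(K, A) = A*K
80/(-371) - 235/I(-15, 22) = 80/(-371) - 235/(22*(-15)) = 80*(-1/371) - 235/(-330) = -80/371 - 235*(-1/330) = -80/371 + 47/66 = 12157/24486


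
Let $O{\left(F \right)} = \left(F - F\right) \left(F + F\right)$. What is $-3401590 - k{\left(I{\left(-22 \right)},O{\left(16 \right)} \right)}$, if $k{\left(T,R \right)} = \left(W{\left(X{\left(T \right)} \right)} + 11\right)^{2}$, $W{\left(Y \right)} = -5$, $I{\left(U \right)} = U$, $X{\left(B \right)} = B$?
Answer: $-3401626$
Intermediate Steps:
$O{\left(F \right)} = 0$ ($O{\left(F \right)} = 0 \cdot 2 F = 0$)
$k{\left(T,R \right)} = 36$ ($k{\left(T,R \right)} = \left(-5 + 11\right)^{2} = 6^{2} = 36$)
$-3401590 - k{\left(I{\left(-22 \right)},O{\left(16 \right)} \right)} = -3401590 - 36 = -3401626$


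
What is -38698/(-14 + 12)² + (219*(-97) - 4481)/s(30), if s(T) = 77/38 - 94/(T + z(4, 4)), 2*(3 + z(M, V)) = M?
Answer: 30787385/2678 ≈ 11496.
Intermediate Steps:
z(M, V) = -3 + M/2
s(T) = 77/38 - 94/(-1 + T) (s(T) = 77/38 - 94/(T + (-3 + (½)*4)) = 77*(1/38) - 94/(T + (-3 + 2)) = 77/38 - 94/(T - 1) = 77/38 - 94/(-1 + T))
-38698/(-14 + 12)² + (219*(-97) - 4481)/s(30) = -38698/(-14 + 12)² + (219*(-97) - 4481)/(((-3649 + 77*30)/(38*(-1 + 30)))) = -38698/((-2)²) + (-21243 - 4481)/(((1/38)*(-3649 + 2310)/29)) = -38698/4 - 25724/((1/38)*(1/29)*(-1339)) = -38698*¼ - 25724/(-1339/1102) = -19349/2 - 25724*(-1102/1339) = -19349/2 + 28347848/1339 = 30787385/2678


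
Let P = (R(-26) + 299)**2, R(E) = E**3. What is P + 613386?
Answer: 299108115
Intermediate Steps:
P = 298494729 (P = ((-26)**3 + 299)**2 = (-17576 + 299)**2 = (-17277)**2 = 298494729)
P + 613386 = 298494729 + 613386 = 299108115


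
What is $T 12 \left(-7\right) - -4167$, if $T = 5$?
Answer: $3747$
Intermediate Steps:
$T 12 \left(-7\right) - -4167 = 5 \cdot 12 \left(-7\right) - -4167 = 60 \left(-7\right) + 4167 = -420 + 4167 = 3747$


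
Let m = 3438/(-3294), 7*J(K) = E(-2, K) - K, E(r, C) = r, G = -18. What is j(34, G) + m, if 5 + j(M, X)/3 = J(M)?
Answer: -40316/1281 ≈ -31.472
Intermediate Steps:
J(K) = -2/7 - K/7 (J(K) = (-2 - K)/7 = -2/7 - K/7)
j(M, X) = -111/7 - 3*M/7 (j(M, X) = -15 + 3*(-2/7 - M/7) = -15 + (-6/7 - 3*M/7) = -111/7 - 3*M/7)
m = -191/183 (m = 3438*(-1/3294) = -191/183 ≈ -1.0437)
j(34, G) + m = (-111/7 - 3/7*34) - 191/183 = (-111/7 - 102/7) - 191/183 = -213/7 - 191/183 = -40316/1281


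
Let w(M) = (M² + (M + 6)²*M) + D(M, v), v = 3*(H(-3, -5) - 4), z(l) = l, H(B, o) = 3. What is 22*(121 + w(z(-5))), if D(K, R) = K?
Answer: 2992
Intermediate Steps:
v = -3 (v = 3*(3 - 4) = 3*(-1) = -3)
w(M) = M + M² + M*(6 + M)² (w(M) = (M² + (M + 6)²*M) + M = (M² + (6 + M)²*M) + M = (M² + M*(6 + M)²) + M = M + M² + M*(6 + M)²)
22*(121 + w(z(-5))) = 22*(121 - 5*(1 - 5 + (6 - 5)²)) = 22*(121 - 5*(1 - 5 + 1²)) = 22*(121 - 5*(1 - 5 + 1)) = 22*(121 - 5*(-3)) = 22*(121 + 15) = 22*136 = 2992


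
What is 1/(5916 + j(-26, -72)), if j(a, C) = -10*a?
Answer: 1/6176 ≈ 0.00016192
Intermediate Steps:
1/(5916 + j(-26, -72)) = 1/(5916 - 10*(-26)) = 1/(5916 + 260) = 1/6176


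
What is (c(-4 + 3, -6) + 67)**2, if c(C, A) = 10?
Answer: 5929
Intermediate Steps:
(c(-4 + 3, -6) + 67)**2 = (10 + 67)**2 = 77**2 = 5929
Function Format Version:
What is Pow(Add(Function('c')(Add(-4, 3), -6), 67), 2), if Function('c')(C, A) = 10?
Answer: 5929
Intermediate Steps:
Pow(Add(Function('c')(Add(-4, 3), -6), 67), 2) = Pow(Add(10, 67), 2) = Pow(77, 2) = 5929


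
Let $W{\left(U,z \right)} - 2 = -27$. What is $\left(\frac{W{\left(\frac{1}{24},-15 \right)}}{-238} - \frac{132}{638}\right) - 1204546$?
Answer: $- \frac{8313777195}{6902} \approx -1.2045 \cdot 10^{6}$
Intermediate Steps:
$W{\left(U,z \right)} = -25$ ($W{\left(U,z \right)} = 2 - 27 = -25$)
$\left(\frac{W{\left(\frac{1}{24},-15 \right)}}{-238} - \frac{132}{638}\right) - 1204546 = \left(- \frac{25}{-238} - \frac{132}{638}\right) - 1204546 = \left(\left(-25\right) \left(- \frac{1}{238}\right) - \frac{6}{29}\right) - 1204546 = \left(\frac{25}{238} - \frac{6}{29}\right) - 1204546 = - \frac{703}{6902} - 1204546 = - \frac{8313777195}{6902}$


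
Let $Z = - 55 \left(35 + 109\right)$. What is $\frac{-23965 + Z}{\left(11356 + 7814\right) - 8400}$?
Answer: $- \frac{6377}{2154} \approx -2.9605$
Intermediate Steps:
$Z = -7920$ ($Z = \left(-55\right) 144 = -7920$)
$\frac{-23965 + Z}{\left(11356 + 7814\right) - 8400} = \frac{-23965 - 7920}{\left(11356 + 7814\right) - 8400} = - \frac{31885}{19170 - 8400} = - \frac{31885}{10770} = \left(-31885\right) \frac{1}{10770} = - \frac{6377}{2154}$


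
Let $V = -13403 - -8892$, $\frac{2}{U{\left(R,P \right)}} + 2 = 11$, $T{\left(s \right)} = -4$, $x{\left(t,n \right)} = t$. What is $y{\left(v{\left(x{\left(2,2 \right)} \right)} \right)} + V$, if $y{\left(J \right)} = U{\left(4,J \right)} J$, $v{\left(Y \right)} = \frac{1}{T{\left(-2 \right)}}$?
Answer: $- \frac{81199}{18} \approx -4511.1$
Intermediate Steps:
$U{\left(R,P \right)} = \frac{2}{9}$ ($U{\left(R,P \right)} = \frac{2}{-2 + 11} = \frac{2}{9}$)
$v{\left(Y \right)} = - \frac{1}{4}$ ($v{\left(Y \right)} = \frac{1}{-4} = - \frac{1}{4}$)
$y{\left(J \right)} = \frac{2 J}{9}$
$V = -4511$ ($V = -13403 + 8892 = -4511$)
$y{\left(v{\left(x{\left(2,2 \right)} \right)} \right)} + V = \frac{2}{9} \left(- \frac{1}{4}\right) - 4511 = - \frac{1}{18} - 4511 = - \frac{81199}{18}$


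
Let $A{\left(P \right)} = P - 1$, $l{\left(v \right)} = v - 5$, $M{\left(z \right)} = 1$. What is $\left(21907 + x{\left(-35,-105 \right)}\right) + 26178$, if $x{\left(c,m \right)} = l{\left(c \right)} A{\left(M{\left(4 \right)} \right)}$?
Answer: $48085$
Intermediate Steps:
$l{\left(v \right)} = -5 + v$ ($l{\left(v \right)} = v - 5 = -5 + v$)
$A{\left(P \right)} = -1 + P$ ($A{\left(P \right)} = P - 1 = -1 + P$)
$x{\left(c,m \right)} = 0$ ($x{\left(c,m \right)} = \left(-5 + c\right) \left(-1 + 1\right) = \left(-5 + c\right) 0 = 0$)
$\left(21907 + x{\left(-35,-105 \right)}\right) + 26178 = \left(21907 + 0\right) + 26178 = 21907 + 26178 = 48085$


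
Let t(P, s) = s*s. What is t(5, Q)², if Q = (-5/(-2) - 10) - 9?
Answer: 1185921/16 ≈ 74120.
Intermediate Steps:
Q = -33/2 (Q = (-5*(-½) - 10) - 9 = (5/2 - 10) - 9 = -15/2 - 9 = -33/2 ≈ -16.500)
t(P, s) = s²
t(5, Q)² = ((-33/2)²)² = (1089/4)² = 1185921/16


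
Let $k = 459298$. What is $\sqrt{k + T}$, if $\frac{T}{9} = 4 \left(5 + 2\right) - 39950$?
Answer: $100 \sqrt{10} \approx 316.23$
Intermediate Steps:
$T = -359298$ ($T = 9 \left(4 \left(5 + 2\right) - 39950\right) = 9 \left(4 \cdot 7 - 39950\right) = 9 \left(28 - 39950\right) = 9 \left(-39922\right) = -359298$)
$\sqrt{k + T} = \sqrt{459298 - 359298} = \sqrt{100000} = 100 \sqrt{10}$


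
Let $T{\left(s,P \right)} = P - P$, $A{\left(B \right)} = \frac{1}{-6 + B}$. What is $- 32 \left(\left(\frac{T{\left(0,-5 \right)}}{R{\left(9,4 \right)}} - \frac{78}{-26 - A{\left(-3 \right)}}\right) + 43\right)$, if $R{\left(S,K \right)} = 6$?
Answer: $- \frac{343072}{233} \approx -1472.4$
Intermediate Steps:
$T{\left(s,P \right)} = 0$
$- 32 \left(\left(\frac{T{\left(0,-5 \right)}}{R{\left(9,4 \right)}} - \frac{78}{-26 - A{\left(-3 \right)}}\right) + 43\right) = - 32 \left(\left(\frac{0}{6} - \frac{78}{-26 - \frac{1}{-6 - 3}}\right) + 43\right) = - 32 \left(\left(0 \cdot \frac{1}{6} - \frac{78}{-26 - \frac{1}{-9}}\right) + 43\right) = - 32 \left(\left(0 - \frac{78}{-26 - - \frac{1}{9}}\right) + 43\right) = - 32 \left(\left(0 - \frac{78}{-26 + \frac{1}{9}}\right) + 43\right) = - 32 \left(\left(0 - \frac{78}{- \frac{233}{9}}\right) + 43\right) = - 32 \left(\left(0 - - \frac{702}{233}\right) + 43\right) = - 32 \left(\left(0 + \frac{702}{233}\right) + 43\right) = - 32 \left(\frac{702}{233} + 43\right) = \left(-32\right) \frac{10721}{233} = - \frac{343072}{233}$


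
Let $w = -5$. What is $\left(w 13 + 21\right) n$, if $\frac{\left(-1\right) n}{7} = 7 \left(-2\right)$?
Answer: $-4312$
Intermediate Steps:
$n = 98$ ($n = - 7 \cdot 7 \left(-2\right) = \left(-7\right) \left(-14\right) = 98$)
$\left(w 13 + 21\right) n = \left(\left(-5\right) 13 + 21\right) 98 = \left(-65 + 21\right) 98 = \left(-44\right) 98 = -4312$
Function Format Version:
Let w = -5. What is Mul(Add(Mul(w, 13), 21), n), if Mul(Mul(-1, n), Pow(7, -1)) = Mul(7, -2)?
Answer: -4312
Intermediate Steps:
n = 98 (n = Mul(-7, Mul(7, -2)) = Mul(-7, -14) = 98)
Mul(Add(Mul(w, 13), 21), n) = Mul(Add(Mul(-5, 13), 21), 98) = Mul(Add(-65, 21), 98) = Mul(-44, 98) = -4312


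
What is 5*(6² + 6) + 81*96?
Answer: 7986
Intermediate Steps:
5*(6² + 6) + 81*96 = 5*(36 + 6) + 7776 = 5*42 + 7776 = 210 + 7776 = 7986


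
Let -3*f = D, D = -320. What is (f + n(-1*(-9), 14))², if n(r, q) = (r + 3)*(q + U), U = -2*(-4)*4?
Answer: 3904576/9 ≈ 4.3384e+5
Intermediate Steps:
f = 320/3 (f = -⅓*(-320) = 320/3 ≈ 106.67)
U = 32 (U = 8*4 = 32)
n(r, q) = (3 + r)*(32 + q) (n(r, q) = (r + 3)*(q + 32) = (3 + r)*(32 + q))
(f + n(-1*(-9), 14))² = (320/3 + (96 + 3*14 + 32*(-1*(-9)) + 14*(-1*(-9))))² = (320/3 + (96 + 42 + 32*9 + 14*9))² = (320/3 + (96 + 42 + 288 + 126))² = (320/3 + 552)² = (1976/3)² = 3904576/9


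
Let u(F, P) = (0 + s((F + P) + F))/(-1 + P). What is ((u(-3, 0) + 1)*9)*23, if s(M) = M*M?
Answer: -7245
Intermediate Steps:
s(M) = M²
u(F, P) = (P + 2*F)²/(-1 + P) (u(F, P) = (0 + ((F + P) + F)²)/(-1 + P) = (0 + (P + 2*F)²)/(-1 + P) = (P + 2*F)²/(-1 + P))
((u(-3, 0) + 1)*9)*23 = (((0 + 2*(-3))²/(-1 + 0) + 1)*9)*23 = (((0 - 6)²/(-1) + 1)*9)*23 = ((-1*(-6)² + 1)*9)*23 = ((-1*36 + 1)*9)*23 = ((-36 + 1)*9)*23 = -35*9*23 = -315*23 = -7245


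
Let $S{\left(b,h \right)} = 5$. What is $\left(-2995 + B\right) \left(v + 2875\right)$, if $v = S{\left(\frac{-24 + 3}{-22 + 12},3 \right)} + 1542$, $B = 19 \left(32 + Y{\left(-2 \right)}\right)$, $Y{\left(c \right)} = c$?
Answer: $-10723350$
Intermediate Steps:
$B = 570$ ($B = 19 \left(32 - 2\right) = 19 \cdot 30 = 570$)
$v = 1547$ ($v = 5 + 1542 = 1547$)
$\left(-2995 + B\right) \left(v + 2875\right) = \left(-2995 + 570\right) \left(1547 + 2875\right) = \left(-2425\right) 4422 = -10723350$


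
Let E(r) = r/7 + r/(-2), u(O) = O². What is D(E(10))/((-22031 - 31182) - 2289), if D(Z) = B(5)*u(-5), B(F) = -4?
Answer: 50/27751 ≈ 0.0018017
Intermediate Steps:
E(r) = -5*r/14 (E(r) = r*(⅐) + r*(-½) = r/7 - r/2 = -5*r/14)
D(Z) = -100 (D(Z) = -4*(-5)² = -4*25 = -100)
D(E(10))/((-22031 - 31182) - 2289) = -100/((-22031 - 31182) - 2289) = -100/(-53213 - 2289) = -100/(-55502) = -100*(-1/55502) = 50/27751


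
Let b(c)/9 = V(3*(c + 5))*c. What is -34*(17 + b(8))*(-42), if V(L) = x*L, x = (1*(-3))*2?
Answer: -24034668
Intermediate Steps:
x = -6 (x = -3*2 = -6)
V(L) = -6*L
b(c) = 9*c*(-90 - 18*c) (b(c) = 9*((-18*(c + 5))*c) = 9*((-18*(5 + c))*c) = 9*((-6*(15 + 3*c))*c) = 9*((-90 - 18*c)*c) = 9*(c*(-90 - 18*c)) = 9*c*(-90 - 18*c))
-34*(17 + b(8))*(-42) = -34*(17 + 162*8*(-5 - 1*8))*(-42) = -34*(17 + 162*8*(-5 - 8))*(-42) = -34*(17 + 162*8*(-13))*(-42) = -34*(17 - 16848)*(-42) = -(-572254)*(-42) = -34*706902 = -24034668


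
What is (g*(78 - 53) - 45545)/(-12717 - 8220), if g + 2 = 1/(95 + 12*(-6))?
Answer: 1048660/481551 ≈ 2.1777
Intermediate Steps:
g = -45/23 (g = -2 + 1/(95 + 12*(-6)) = -2 + 1/(95 - 72) = -2 + 1/23 = -45/23 ≈ -1.9565)
(g*(78 - 53) - 45545)/(-12717 - 8220) = (-45*(78 - 53)/23 - 45545)/(-12717 - 8220) = (-45/23*25 - 45545)/(-20937) = (-1125/23 - 45545)*(-1/20937) = -1048660/23*(-1/20937) = 1048660/481551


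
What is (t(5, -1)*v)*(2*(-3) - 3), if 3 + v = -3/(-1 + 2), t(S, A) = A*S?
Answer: -270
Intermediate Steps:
v = -6 (v = -3 - 3/(-1 + 2) = -3 - 3/1 = -3 + 1*(-3) = -3 - 3 = -6)
(t(5, -1)*v)*(2*(-3) - 3) = (-1*5*(-6))*(2*(-3) - 3) = (-5*(-6))*(-6 - 3) = 30*(-9) = -270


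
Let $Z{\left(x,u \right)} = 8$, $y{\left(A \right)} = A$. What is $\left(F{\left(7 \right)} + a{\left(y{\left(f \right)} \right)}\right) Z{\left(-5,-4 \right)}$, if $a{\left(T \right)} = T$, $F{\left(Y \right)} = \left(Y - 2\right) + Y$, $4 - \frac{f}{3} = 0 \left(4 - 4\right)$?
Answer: $192$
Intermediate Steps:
$f = 12$ ($f = 12 - 3 \cdot 0 \left(4 - 4\right) = 12 - 3 \cdot 0 \cdot 0 = 12 - 0 = 12 + 0 = 12$)
$F{\left(Y \right)} = -2 + 2 Y$ ($F{\left(Y \right)} = \left(-2 + Y\right) + Y = -2 + 2 Y$)
$\left(F{\left(7 \right)} + a{\left(y{\left(f \right)} \right)}\right) Z{\left(-5,-4 \right)} = \left(\left(-2 + 2 \cdot 7\right) + 12\right) 8 = \left(\left(-2 + 14\right) + 12\right) 8 = \left(12 + 12\right) 8 = 24 \cdot 8 = 192$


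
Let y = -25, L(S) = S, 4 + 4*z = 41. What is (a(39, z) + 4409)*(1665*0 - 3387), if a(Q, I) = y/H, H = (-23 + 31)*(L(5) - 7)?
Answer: -239017203/16 ≈ -1.4939e+7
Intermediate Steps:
z = 37/4 (z = -1 + (¼)*41 = -1 + 41/4 = 37/4 ≈ 9.2500)
H = -16 (H = (-23 + 31)*(5 - 7) = 8*(-2) = -16)
a(Q, I) = 25/16 (a(Q, I) = -25/(-16) = -25*(-1/16) = 25/16)
(a(39, z) + 4409)*(1665*0 - 3387) = (25/16 + 4409)*(1665*0 - 3387) = 70569*(0 - 3387)/16 = (70569/16)*(-3387) = -239017203/16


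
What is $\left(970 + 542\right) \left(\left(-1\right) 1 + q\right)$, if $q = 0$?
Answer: $-1512$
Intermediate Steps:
$\left(970 + 542\right) \left(\left(-1\right) 1 + q\right) = \left(970 + 542\right) \left(\left(-1\right) 1 + 0\right) = 1512 \left(-1 + 0\right) = 1512 \left(-1\right) = -1512$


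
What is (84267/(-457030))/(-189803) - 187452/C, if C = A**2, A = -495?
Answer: -361347283665089/472330146415050 ≈ -0.76503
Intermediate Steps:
C = 245025 (C = (-495)**2 = 245025)
(84267/(-457030))/(-189803) - 187452/C = (84267/(-457030))/(-189803) - 187452/245025 = (84267*(-1/457030))*(-1/189803) - 187452*1/245025 = -84267/457030*(-1/189803) - 20828/27225 = 84267/86745665090 - 20828/27225 = -361347283665089/472330146415050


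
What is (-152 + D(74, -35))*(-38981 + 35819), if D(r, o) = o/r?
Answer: 17838423/37 ≈ 4.8212e+5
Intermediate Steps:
(-152 + D(74, -35))*(-38981 + 35819) = (-152 - 35/74)*(-38981 + 35819) = (-152 - 35*1/74)*(-3162) = (-152 - 35/74)*(-3162) = -11283/74*(-3162) = 17838423/37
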